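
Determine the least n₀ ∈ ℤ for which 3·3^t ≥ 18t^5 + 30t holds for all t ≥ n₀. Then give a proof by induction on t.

At t = 13: 4782969 < 6683664, so the inequality fails and n₀ ≥ 14. We prove 3·3^t ≥ 18t^5 + 30t for all t ≥ 14.
When t = 14: 3·3^t = 14348907 and 18t^5 + 30t = 9681252, so 14348907 ≥ 9681252.
Suppose the result is true for t = m, so 3·3^m ≥ 18m^5 + 30m.
Then 3·3^(m + 1) = 3·(3·3^m) ≥ 3·(18m^5 + 30m).
Also, for m ≥ 14 we have 3·(18m^5 + 30m) ≥ 18(m+1)^5 + 30(m+1), since 3·(18m^5 + 30m) − (18(m+1)^5 + 30(m+1)) = 36m^5 - 90m^4 - 180m^3 - 180m^2 - 30m - 48, which is nonnegative for all m ≥ 14.
Combining, 3·3^(m + 1) ≥ 18(m+1)^5 + 30(m+1).
By the principle of mathematical induction, the result holds for all t ≥ 14.
Hence the smallest such n₀ is 14.

n₀ = 14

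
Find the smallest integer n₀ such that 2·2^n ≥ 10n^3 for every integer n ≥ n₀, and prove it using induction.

At n = 13: 16384 < 21970, so the inequality fails and n₀ ≥ 14. We prove 2·2^n ≥ 10n^3 for all n ≥ 14.
For the base case n = 14: 2·2^n = 32768 and 10n^3 = 27440, so 32768 ≥ 27440.
Inductive step: assume the claim holds for n = i, so 2·2^i ≥ 10i^3.
Then 2·2^(i + 1) = 2·(2·2^i) ≥ 2·(10i^3).
Also, for i ≥ 14 we have 2·(10i^3) ≥ 10(i+1)^3, since 2 ≥ (1 + 1/i)^3 for all i ≥ 14.
Combining, 2·2^(i + 1) ≥ 10(i+1)^3.
By the principle of mathematical induction, the result holds for all n ≥ 14.
Hence the smallest such n₀ is 14.

n₀ = 14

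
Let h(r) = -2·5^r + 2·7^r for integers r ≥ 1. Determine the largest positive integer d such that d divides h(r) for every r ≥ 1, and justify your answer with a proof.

d = 4

Computing the first values: h(1) = 4 and h(2) = 48; gcd(4, 48) = 4, so d ≤ 4.
We prove 4 | -2·5^r + 2·7^r for all r ≥ 1 by induction on r.
Base step (r = 1): h(1) = 4 = 4·(1), so 4 | h(1).
For the inductive step, assume it holds for an arbitrary k ≥ 1, i.e. 4 | h(k). Then
h(k+1) − 7·h(k) = (-2·5^(k+1) + 2·7^(k+1)) − 7·(-2·5^k + 2·7^k) = (-2)·5^k·(5 − 7) = (4)·5^k. Since 4 | h(k) by the inductive hypothesis, 4 | 7·h(k); and 4 | 4 since 4 = 4·1. Therefore 4 | h(k+1).
This completes the induction.
Therefore the largest such d is 4.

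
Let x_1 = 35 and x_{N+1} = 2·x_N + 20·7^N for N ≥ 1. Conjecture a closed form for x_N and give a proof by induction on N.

x_N = 7·2^(N - 1) + 4·7^N

Computing the first terms: x_1 = 35, x_2 = 210, x_3 = 1400. This suggests x_N = 7·2^(N - 1) + 4·7^N.
For the base case N = 1: the formula gives 35 = 35 = x_1.
Inductive step: suppose the statement holds for some j ≥ 1, so x_j = 7·2^(j - 1) + 4·7^j.
Then x_{j+1} = 2·x_j + 20·7^j = 2·(7·2^(j - 1) + 4·7^j) + 20·7^j = 7·2^j + 4·7^(j + 1) = 7·2^((j+1) - 1) + 4·7^(j+1),
which is the claimed formula at N = j+1.
Hence, by induction on N, the claim holds for every N ≥ 1.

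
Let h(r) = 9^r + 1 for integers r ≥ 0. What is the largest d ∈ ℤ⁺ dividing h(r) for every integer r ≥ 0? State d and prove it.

Computing the first values: h(0) = 2 and h(1) = 10; gcd(2, 10) = 2, so d ≤ 2.
We prove 2 | 9^r + 1 for all r ≥ 0 by induction on r.
Base case (r = 0): h(0) = 2 = 2·(1), so 2 | h(0).
Inductive step: assume the claim holds for r = m, i.e. 2 | h(m). Then
h(m+1) = 9^(m+1) + 1 = 9·(9^m + 1) - 8 = 9·h(m) - 8. The first term is divisible by 2 by the inductive hypothesis, and -8 is divisible by 2. Hence 2 | h(m+1).
By the principle of mathematical induction, the result holds for all r ≥ 0.
Therefore the largest such d is 2.

d = 2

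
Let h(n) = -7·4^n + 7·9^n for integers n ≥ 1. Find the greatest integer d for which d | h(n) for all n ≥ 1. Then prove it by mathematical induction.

Computing the first values: h(1) = 35 and h(2) = 455; gcd(35, 455) = 35, so d ≤ 35.
We prove 35 | -7·4^n + 7·9^n for all n ≥ 1 by induction on n.
When n = 1: h(1) = 35 = 35·(1), so 35 | h(1).
Inductive step: assume the claim holds for n = r, i.e. 35 | h(r). Then
h(r+1) − 9·h(r) = (-7·4^(r+1) + 7·9^(r+1)) − 9·(-7·4^r + 7·9^r) = (-7)·4^r·(4 − 9) = (35)·4^r. Since 35 | h(r) by the inductive hypothesis, 35 | 9·h(r); and 35 | 35 since 35 = 35·1. Therefore 35 | h(r+1).
By the principle of mathematical induction, the result holds for all n ≥ 1.
Therefore the largest such d is 35.

d = 35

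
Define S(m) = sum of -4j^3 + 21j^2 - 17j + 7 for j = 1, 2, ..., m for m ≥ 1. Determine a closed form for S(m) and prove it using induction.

We claim S(m) = -m(m^3 - 5m^2 - m - 2) for all m ≥ 1.
When m = 1: S(1) = 7, and the closed form gives 7. They agree.
Inductive step: suppose the statement holds for some j ≥ 1, so S(j) = j(-j^3 + 5j^2 + j + 2).
Then S(j+1) = S(j) + (-4j^3 + 9j^2 + 13j + 7) = (j(-j^3 + 5j^2 + j + 2)) + (-4j^3 + 9j^2 + 13j + 7).
Simplifying, S(j+1) = -(j + 1)(j^3 - 2j^2 - 8j - 7) = -(j+1)((j+1)^3 - 5(j+1)^2 - (j+1) - 2),
which is the closed form with m = j+1.
Hence, by induction on m, the claim holds for every m ≥ 1.

S(m) = -m(m^3 - 5m^2 - m - 2)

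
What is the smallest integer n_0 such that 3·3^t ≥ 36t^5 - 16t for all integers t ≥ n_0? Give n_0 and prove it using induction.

n_0 = 15

At t = 14: 14348907 < 19361440, so the inequality fails and n_0 ≥ 15. We prove 3·3^t ≥ 36t^5 - 16t for all t ≥ 15.
When t = 15: 3·3^t = 43046721 and 36t^5 - 16t = 27337260, so 43046721 ≥ 27337260.
Inductive step: suppose the statement holds for some i ≥ 15, so 3·3^i ≥ 36i^5 - 16i.
Then 3·3^(i + 1) = 3·(3·3^i) ≥ 3·(36i^5 - 16i).
Also, for i ≥ 15 we have 3·(36i^5 - 16i) ≥ 36(i+1)^5 - 16(i+1), since 3·(36i^5 - 16i) − (36(i+1)^5 - 16(i+1)) = 72i^5 - 180i^4 - 360i^3 - 360i^2 - 212i - 20, which is nonnegative for all i ≥ 15.
Combining, 3·3^(i + 1) ≥ 36(i+1)^5 - 16(i+1).
By the principle of mathematical induction, the result holds for all t ≥ 15.
Hence the smallest such n_0 is 15.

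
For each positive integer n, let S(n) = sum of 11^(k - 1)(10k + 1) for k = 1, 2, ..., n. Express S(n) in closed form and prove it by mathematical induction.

S(n) = 11^n·n

We claim S(n) = 11^n·n for all n ≥ 1.
Base step (n = 1): S(1) = 11, and the closed form gives 11. They agree.
Inductive step: assume the claim holds for n = k, so S(k) = 11^k·k.
Then S(k+1) = S(k) + (11^k(10k + 11)) = (11^k·k) + (11^k(10k + 11)).
Simplifying, S(k+1) = 11^(k + 1)(k + 1) = 11^(k+1)·(k+1),
which is the closed form with n = k+1.
By induction, the statement is established for all n ≥ 1.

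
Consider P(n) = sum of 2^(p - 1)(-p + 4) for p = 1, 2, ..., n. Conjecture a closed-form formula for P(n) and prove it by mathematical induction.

We claim P(n) = 2^n(-n + 5) - 5 for all n ≥ 1.
Base case (n = 1): P(1) = 3, and the closed form gives 3. They agree.
For the inductive step, assume it holds for an arbitrary p ≥ 1, so P(p) = 2^p(-p + 5) - 5.
Then P(p+1) = P(p) + (2^p(-p + 3)) = (2^p(-p + 5) - 5) + (2^p(-p + 3)).
Simplifying, P(p+1) = -2^(p + 1)p + 2^(p + 3) - 5 = 2^(p+1)(-(p+1) + 5) - 5,
which is the closed form with n = p+1.
By the principle of mathematical induction, the result holds for all n ≥ 1.

P(n) = 2^n(-n + 5) - 5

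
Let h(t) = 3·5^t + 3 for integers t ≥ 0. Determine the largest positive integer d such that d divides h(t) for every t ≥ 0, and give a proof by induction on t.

d = 6

Computing the first values: h(0) = 6 and h(1) = 18; gcd(6, 18) = 6, so d ≤ 6.
We prove 6 | 3·5^t + 3 for all t ≥ 0 by induction on t.
For the base case t = 0: h(0) = 6 = 6·(1), so 6 | h(0).
For the inductive step, assume it holds for an arbitrary m ≥ 0, i.e. 6 | h(m). Then
h(m+1) = 3·5^(m+1) + 3 = 5·(3·5^m + 3) - 12 = 5·h(m) - 12. The first term is divisible by 6 by the inductive hypothesis, and -12 is divisible by 6. Hence 6 | h(m+1).
By induction, the statement is established for all t ≥ 0.
Therefore the largest such d is 6.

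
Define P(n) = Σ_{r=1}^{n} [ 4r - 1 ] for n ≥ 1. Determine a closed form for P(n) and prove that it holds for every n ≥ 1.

We claim P(n) = n(2n + 1) for all n ≥ 1.
Base case (n = 1): P(1) = 3, and the closed form gives 3. They agree.
Inductive step: assume the claim holds for n = r, so P(r) = r(2r + 1).
Then P(r+1) = P(r) + (4r + 3) = (r(2r + 1)) + (4r + 3).
Simplifying, P(r+1) = (r + 1)(2r + 3) = (r+1)(2(r+1) + 1),
which is the closed form with n = r+1.
Hence, by induction on n, the claim holds for every n ≥ 1.

P(n) = n(2n + 1)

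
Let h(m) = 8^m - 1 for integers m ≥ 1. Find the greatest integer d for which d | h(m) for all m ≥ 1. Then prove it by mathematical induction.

Computing the first values: h(1) = 7 and h(2) = 63; gcd(7, 63) = 7, so d ≤ 7.
We prove 7 | 8^m - 1 for all m ≥ 1 by induction on m.
When m = 1: h(1) = 7 = 7·(1), so 7 | h(1).
Inductive step: suppose the statement holds for some p ≥ 1, i.e. 7 | h(p). Then
8^{p+1} − 1^{p+1} = 8·8^p − 1·1^p = 8·(8^p − 1^p) + (7)·1^p. The first term is divisible by 7 by the inductive hypothesis, and the second term (7)·1^p is divisible by 7 since 7 | 7. Hence 7 | h(p+1).
By induction, the statement is established for all m ≥ 1.
Therefore the largest such d is 7.

d = 7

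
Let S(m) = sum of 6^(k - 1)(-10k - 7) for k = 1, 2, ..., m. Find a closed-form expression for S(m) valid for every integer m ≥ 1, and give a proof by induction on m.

S(m) = -6^m(2m + 1) + 1

We claim S(m) = -6^m(2m + 1) + 1 for all m ≥ 1.
Base case (m = 1): S(1) = -17, and the closed form gives -17. They agree.
For the inductive step, assume it holds for an arbitrary k ≥ 1, so S(k) = -6^k(2k + 1) + 1.
Then S(k+1) = S(k) + (6^k(-10k - 17)) = (-6^k(2k + 1) + 1) + (6^k(-10k - 17)).
Simplifying, S(k+1) = -12·6^k·k - 18·6^k + 1 = -6^(k+1)(2(k+1) + 1) + 1,
which is the closed form with m = k+1.
By induction, the statement is established for all m ≥ 1.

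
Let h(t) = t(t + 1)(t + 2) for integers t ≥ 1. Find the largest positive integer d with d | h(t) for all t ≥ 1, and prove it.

Computing the first values: h(1) = 6 and h(2) = 24; gcd(6, 24) = 6, so d ≤ 6.
We prove 6 | t(t + 1)(t + 2) for all t ≥ 1 by induction on t.
Base step (t = 1): h(1) = 6 = 6·(1), so 6 | h(1).
Inductive step: suppose the statement holds for some r ≥ 1, i.e. 6 | h(r). Then
h(r+1) − h(r) = (r+1)·(r+2)·(r+3) − r·(r+1)·(r+2) = (r+1)·(r+2)·[(r+3) − r] = 3·(r+1)·(r+2). The product of 2 consecutive integers is divisible by (2)! = 2, so h(r+1) − h(r) is divisible by 3·2 = 6. By the inductive hypothesis 6 | h(r), hence 6 | h(r+1).
This completes the induction.
Therefore the largest such d is 6.

d = 6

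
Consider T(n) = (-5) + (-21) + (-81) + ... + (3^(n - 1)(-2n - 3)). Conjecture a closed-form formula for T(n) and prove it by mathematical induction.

T(n) = -3^n(n + 1) + 1

We claim T(n) = -3^n(n + 1) + 1 for all n ≥ 1.
Base step (n = 1): T(1) = -5, and the closed form gives -5. They agree.
Inductive step: assume the claim holds for n = j, so T(j) = -3^j(j + 1) + 1.
Then T(j+1) = T(j) + (3^j(-2j - 5)) = (-3^j(j + 1) + 1) + (3^j(-2j - 5)).
Simplifying, T(j+1) = -3·3^j·j - 6·3^j + 1 = -3^(j+1)((j+1) + 1) + 1,
which is the closed form with n = j+1.
By the principle of mathematical induction, the result holds for all n ≥ 1.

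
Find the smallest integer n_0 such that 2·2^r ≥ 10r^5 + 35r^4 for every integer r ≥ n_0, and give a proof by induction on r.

n_0 = 27

At r = 26: 134217728 < 134807920, so the inequality fails and n_0 ≥ 27. We prove 2·2^r ≥ 10r^5 + 35r^4 for all r ≥ 27.
For the base case r = 27: 2·2^r = 268435456 and 10r^5 + 35r^4 = 162089505, so 268435456 ≥ 162089505.
For the inductive step, assume it holds for an arbitrary k ≥ 27, so 2·2^k ≥ 10k^5 + 35k^4.
Then 2·2^(k + 1) = 2·(2·2^k) ≥ 2·(10k^5 + 35k^4).
Also, for k ≥ 27 we have 2·(10k^5 + 35k^4) ≥ 10(k+1)^5 + 35(k+1)^4, since 2·(10k^5 + 35k^4) − (10(k+1)^5 + 35(k+1)^4) = 10k^5 - 15k^4 - 240k^3 - 310k^2 - 190k - 45, which is nonnegative for all k ≥ 27.
Combining, 2·2^(k + 1) ≥ 10(k+1)^5 + 35(k+1)^4.
Hence, by induction on r, the claim holds for every r ≥ 27.
Hence the smallest such n_0 is 27.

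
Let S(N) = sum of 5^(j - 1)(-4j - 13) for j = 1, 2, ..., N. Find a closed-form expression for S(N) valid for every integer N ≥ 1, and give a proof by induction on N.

S(N) = -5^N(N + 3) + 3

We claim S(N) = -5^N(N + 3) + 3 for all N ≥ 1.
For the base case N = 1: S(1) = -17, and the closed form gives -17. They agree.
For the inductive step, assume it holds for an arbitrary j ≥ 1, so S(j) = -5^j(j + 3) + 3.
Then S(j+1) = S(j) + (5^j(-4j - 17)) = (-5^j(j + 3) + 3) + (5^j(-4j - 17)).
Simplifying, S(j+1) = -5·5^j·j - 20·5^j + 3 = -5^(j+1)((j+1) + 3) + 3,
which is the closed form with N = j+1.
By induction, the statement is established for all N ≥ 1.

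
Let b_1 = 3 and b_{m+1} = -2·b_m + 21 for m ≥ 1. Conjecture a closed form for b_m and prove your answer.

Computing the first terms: b_1 = 3, b_2 = 15, b_3 = -9. This suggests b_m = -(-2)^(m + 1) + 7.
Base step (m = 1): the formula gives 3 = 3 = b_1.
For the inductive step, assume it holds for an arbitrary i ≥ 1, so b_i = -(-2)^(i + 1) + 7.
Then b_{i+1} = -2·b_i + 21 = -2·(-(-2)^(i + 1) + 7) + 21 = -(-2)^(i + 2) + 7 = -(-2)^((i+1) + 1) + 7,
which is the claimed formula at m = i+1.
Hence, by induction on m, the claim holds for every m ≥ 1.

b_m = -(-2)^(m + 1) + 7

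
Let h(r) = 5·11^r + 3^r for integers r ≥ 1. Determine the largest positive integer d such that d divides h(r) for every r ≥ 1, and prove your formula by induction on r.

Computing the first values: h(1) = 58 and h(2) = 614; gcd(58, 614) = 2, so d ≤ 2.
We prove 2 | 5·11^r + 3^r for all r ≥ 1 by induction on r.
Base case (r = 1): h(1) = 58 = 2·(29), so 2 | h(1).
Inductive step: suppose the statement holds for some p ≥ 1, i.e. 2 | h(p). Then
h(p+1) − 11·h(p) = (5·11^(p+1) + 3^(p+1)) − 11·(5·11^p + 3^p) = (1)·3^p·(3 − 11) = (-8)·3^p. Since 2 | h(p) by the inductive hypothesis, 2 | 11·h(p); and 2 | -8 since -8 = 2·-4. Therefore 2 | h(p+1).
By induction, the statement is established for all r ≥ 1.
Therefore the largest such d is 2.

d = 2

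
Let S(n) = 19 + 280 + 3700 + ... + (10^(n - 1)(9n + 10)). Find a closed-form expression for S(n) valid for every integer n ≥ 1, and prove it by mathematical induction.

We claim S(n) = 10^n(n + 1) - 1 for all n ≥ 1.
For the base case n = 1: S(1) = 19, and the closed form gives 19. They agree.
Inductive step: assume the claim holds for n = p, so S(p) = 10^p(p + 1) - 1.
Then S(p+1) = S(p) + (10^p(9p + 19)) = (10^p(p + 1) - 1) + (10^p(9p + 19)).
Simplifying, S(p+1) = 10·10^p·p + 20·10^p - 1 = 10^(p+1)((p+1) + 1) - 1,
which is the closed form with n = p+1.
Hence, by induction on n, the claim holds for every n ≥ 1.

S(n) = 10^n(n + 1) - 1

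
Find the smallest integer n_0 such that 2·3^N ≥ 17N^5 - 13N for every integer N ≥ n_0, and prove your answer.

n_0 = 14

At N = 13: 3188646 < 6311812, so the inequality fails and n_0 ≥ 14. We prove 2·3^N ≥ 17N^5 - 13N for all N ≥ 14.
When N = 14: 2·3^N = 9565938 and 17N^5 - 13N = 9142826, so 9565938 ≥ 9142826.
Inductive step: suppose the statement holds for some m ≥ 14, so 2·3^m ≥ 17m^5 - 13m.
Then 2·3^(m + 1) = 3·(2·3^m) ≥ 3·(17m^5 - 13m).
Also, for m ≥ 14 we have 3·(17m^5 - 13m) ≥ 17(m+1)^5 - 13(m+1), since 3·(17m^5 - 13m) − (17(m+1)^5 - 13(m+1)) = 34m^5 - 85m^4 - 170m^3 - 170m^2 - 111m - 4, which is nonnegative for all m ≥ 14.
Combining, 2·3^(m + 1) ≥ 17(m+1)^5 - 13(m+1).
This completes the induction.
Hence the smallest such n_0 is 14.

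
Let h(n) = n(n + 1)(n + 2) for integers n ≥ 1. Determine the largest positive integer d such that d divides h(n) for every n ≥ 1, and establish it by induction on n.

d = 6

Computing the first values: h(1) = 6 and h(2) = 24; gcd(6, 24) = 6, so d ≤ 6.
We prove 6 | n(n + 1)(n + 2) for all n ≥ 1 by induction on n.
When n = 1: h(1) = 6 = 6·(1), so 6 | h(1).
For the inductive step, assume it holds for an arbitrary i ≥ 1, i.e. 6 | h(i). Then
h(i+1) − h(i) = (i+1)·(i+2)·(i+3) − i·(i+1)·(i+2) = (i+1)·(i+2)·[(i+3) − i] = 3·(i+1)·(i+2). The product of 2 consecutive integers is divisible by (2)! = 2, so h(i+1) − h(i) is divisible by 3·2 = 6. By the inductive hypothesis 6 | h(i), hence 6 | h(i+1).
This completes the induction.
Therefore the largest such d is 6.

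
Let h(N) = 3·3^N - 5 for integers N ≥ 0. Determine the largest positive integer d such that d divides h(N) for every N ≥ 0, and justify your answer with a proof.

Computing the first values: h(0) = -2 and h(1) = 4; gcd(-2, 4) = 2, so d ≤ 2.
We prove 2 | 3·3^N - 5 for all N ≥ 0 by induction on N.
Base case (N = 0): h(0) = -2 = 2·(-1), so 2 | h(0).
For the inductive step, assume it holds for an arbitrary p ≥ 0, i.e. 2 | h(p). Then
h(p+1) = 3·3^(p+1) - 5 = 3·(3·3^p - 5) + 10 = 3·h(p) + 10. The first term is divisible by 2 by the inductive hypothesis, and 10 is divisible by 2. Hence 2 | h(p+1).
By induction, the statement is established for all N ≥ 0.
Therefore the largest such d is 2.

d = 2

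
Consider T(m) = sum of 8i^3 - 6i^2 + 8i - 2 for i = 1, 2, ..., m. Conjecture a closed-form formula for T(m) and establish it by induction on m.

T(m) = m(2m^3 + 2m^2 + 3m + 1)

We claim T(m) = m(2m^3 + 2m^2 + 3m + 1) for all m ≥ 1.
When m = 1: T(1) = 8, and the closed form gives 8. They agree.
Suppose the result is true for m = i, so T(i) = i(2i^3 + 2i^2 + 3i + 1).
Then T(i+1) = T(i) + (8i^3 + 18i^2 + 20i + 8) = (i(2i^3 + 2i^2 + 3i + 1)) + (8i^3 + 18i^2 + 20i + 8).
Simplifying, T(i+1) = (i + 1)(2i^3 + 8i^2 + 13i + 8) = (i+1)(2(i+1)^3 + 2(i+1)^2 + 3(i+1) + 1),
which is the closed form with m = i+1.
By the principle of mathematical induction, the result holds for all m ≥ 1.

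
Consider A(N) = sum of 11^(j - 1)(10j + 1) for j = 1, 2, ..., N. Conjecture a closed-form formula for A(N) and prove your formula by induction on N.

A(N) = 11^N·N

We claim A(N) = 11^N·N for all N ≥ 1.
Base case (N = 1): A(1) = 11, and the closed form gives 11. They agree.
For the inductive step, assume it holds for an arbitrary j ≥ 1, so A(j) = 11^j·j.
Then A(j+1) = A(j) + (11^j(10j + 11)) = (11^j·j) + (11^j(10j + 11)).
Simplifying, A(j+1) = 11^(j + 1)(j + 1) = 11^(j+1)·(j+1),
which is the closed form with N = j+1.
Hence, by induction on N, the claim holds for every N ≥ 1.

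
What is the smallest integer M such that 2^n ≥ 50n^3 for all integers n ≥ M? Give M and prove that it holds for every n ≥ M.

At n = 18: 262144 < 291600, so the inequality fails and M ≥ 19. We prove 2^n ≥ 50n^3 for all n ≥ 19.
Base case (n = 19): 2^n = 524288 and 50n^3 = 342950, so 524288 ≥ 342950.
Inductive step: suppose the statement holds for some p ≥ 19, so 2^p ≥ 50p^3.
Then 2^(p + 1) = 2·(2^p) ≥ 2·(50p^3).
Also, for p ≥ 19 we have 2·(50p^3) ≥ 50(p+1)^3, since 2 ≥ (1 + 1/p)^3 for all p ≥ 19.
Combining, 2^(p + 1) ≥ 50(p+1)^3.
Hence, by induction on n, the claim holds for every n ≥ 19.
Hence the smallest such M is 19.

M = 19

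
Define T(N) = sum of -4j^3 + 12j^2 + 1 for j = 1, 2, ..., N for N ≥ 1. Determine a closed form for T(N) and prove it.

T(N) = -N(N^3 - 2N^2 - 5N - 3)

We claim T(N) = -N(N^3 - 2N^2 - 5N - 3) for all N ≥ 1.
Base step (N = 1): T(1) = 9, and the closed form gives 9. They agree.
Inductive step: assume the claim holds for N = j, so T(j) = j(-j^3 + 2j^2 + 5j + 3).
Then T(j+1) = T(j) + (-4j^3 + 12j + 9) = (j(-j^3 + 2j^2 + 5j + 3)) + (-4j^3 + 12j + 9).
Simplifying, T(j+1) = -(j + 1)(j^3 + j^2 - 6j - 9) = -(j+1)((j+1)^3 - 2(j+1)^2 - 5(j+1) - 3),
which is the closed form with N = j+1.
By the principle of mathematical induction, the result holds for all N ≥ 1.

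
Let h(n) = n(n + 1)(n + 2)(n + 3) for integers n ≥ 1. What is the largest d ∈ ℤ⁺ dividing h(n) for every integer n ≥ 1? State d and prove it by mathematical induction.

Computing the first values: h(1) = 24 and h(2) = 120; gcd(24, 120) = 24, so d ≤ 24.
We prove 24 | n(n + 1)(n + 2)(n + 3) for all n ≥ 1 by induction on n.
Base step (n = 1): h(1) = 24 = 24·(1), so 24 | h(1).
Inductive step: assume the claim holds for n = m, i.e. 24 | h(m). Then
h(m+1) − h(m) = (m+1)·(m+2)·(m+3)·(m+4) − m·(m+1)·(m+2)·(m+3) = (m+1)·(m+2)·(m+3)·[(m+4) − m] = 4·(m+1)·(m+2)·(m+3). The product of 3 consecutive integers is divisible by (3)! = 6, so h(m+1) − h(m) is divisible by 4·6 = 24. By the inductive hypothesis 24 | h(m), hence 24 | h(m+1).
This completes the induction.
Therefore the largest such d is 24.

d = 24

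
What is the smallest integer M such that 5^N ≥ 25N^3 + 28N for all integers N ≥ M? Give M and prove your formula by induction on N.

At N = 5: 3125 < 3265, so the inequality fails and M ≥ 6. We prove 5^N ≥ 25N^3 + 28N for all N ≥ 6.
For the base case N = 6: 5^N = 15625 and 25N^3 + 28N = 5568, so 15625 ≥ 5568.
Inductive step: suppose the statement holds for some i ≥ 6, so 5^i ≥ 25i^3 + 28i.
Then 5^(i + 1) = 5·(5^i) ≥ 5·(25i^3 + 28i).
Also, for i ≥ 6 we have 5·(25i^3 + 28i) ≥ 25(i+1)^3 + 28(i+1), since 5·(25i^3 + 28i) − (25(i+1)^3 + 28(i+1)) = 100i^3 - 75i^2 + 37i - 53, which is nonnegative for all i ≥ 6.
Combining, 5^(i + 1) ≥ 25(i+1)^3 + 28(i+1).
By induction, the statement is established for all N ≥ 6.
Hence the smallest such M is 6.

M = 6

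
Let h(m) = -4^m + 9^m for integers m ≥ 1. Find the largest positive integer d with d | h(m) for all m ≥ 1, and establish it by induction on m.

Computing the first values: h(1) = 5 and h(2) = 65; gcd(5, 65) = 5, so d ≤ 5.
We prove 5 | -4^m + 9^m for all m ≥ 1 by induction on m.
Base step (m = 1): h(1) = 5 = 5·(1), so 5 | h(1).
For the inductive step, assume it holds for an arbitrary p ≥ 1, i.e. 5 | h(p). Then
9^{p+1} − 4^{p+1} = 9·9^p − 4·4^p = 9·(9^p − 4^p) + (5)·4^p. The first term is divisible by 5 by the inductive hypothesis, and the second term (5)·4^p is divisible by 5 since 5 | 5. Hence 5 | h(p+1).
By the principle of mathematical induction, the result holds for all m ≥ 1.
Therefore the largest such d is 5.

d = 5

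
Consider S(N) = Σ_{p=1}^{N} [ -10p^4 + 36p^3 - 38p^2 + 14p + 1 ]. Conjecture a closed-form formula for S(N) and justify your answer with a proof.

We claim S(N) = -N(2N^4 - 4N^3 - 2N^2 + 3N - 2) for all N ≥ 1.
When N = 1: S(1) = 3, and the closed form gives 3. They agree.
Suppose the result is true for N = p, so S(p) = p(-2p^4 + 4p^3 + 2p^2 - 3p + 2).
Then S(p+1) = S(p) + (-10p^4 - 4p^3 + 10p^2 + 6p + 3) = (p(-2p^4 + 4p^3 + 2p^2 - 3p + 2)) + (-10p^4 - 4p^3 + 10p^2 + 6p + 3).
Simplifying, S(p+1) = -(p + 1)(2p^4 + 4p^3 - 2p^2 - 5p - 3) = -(p+1)(2(p+1)^4 - 4(p+1)^3 - 2(p+1)^2 + 3(p+1) - 2),
which is the closed form with N = p+1.
This completes the induction.

S(N) = -N(2N^4 - 4N^3 - 2N^2 + 3N - 2)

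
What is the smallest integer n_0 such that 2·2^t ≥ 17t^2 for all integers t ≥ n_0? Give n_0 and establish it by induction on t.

n_0 = 10

At t = 9: 1024 < 1377, so the inequality fails and n_0 ≥ 10. We prove 2·2^t ≥ 17t^2 for all t ≥ 10.
When t = 10: 2·2^t = 2048 and 17t^2 = 1700, so 2048 ≥ 1700.
Suppose the result is true for t = m, so 2·2^m ≥ 17m^2.
Then 2·2^(m + 1) = 2·(2·2^m) ≥ 2·(17m^2).
Also, for m ≥ 10 we have 2·(17m^2) ≥ 17(m+1)^2, since 2 ≥ (1 + 1/m)^2 for all m ≥ 10.
Combining, 2·2^(m + 1) ≥ 17(m+1)^2.
By the principle of mathematical induction, the result holds for all t ≥ 10.
Hence the smallest such n_0 is 10.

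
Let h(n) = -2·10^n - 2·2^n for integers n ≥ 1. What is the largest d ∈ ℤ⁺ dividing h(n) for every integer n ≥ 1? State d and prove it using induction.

d = 8

Computing the first values: h(1) = -24 and h(2) = -208; gcd(-24, -208) = 8, so d ≤ 8.
We prove 8 | -2·10^n - 2·2^n for all n ≥ 1 by induction on n.
For the base case n = 1: h(1) = -24 = 8·(-3), so 8 | h(1).
Inductive step: assume the claim holds for n = i, i.e. 8 | h(i). Then
h(i+1) − 10·h(i) = (-2·10^(i+1) - 2·2^(i+1)) − 10·(-2·10^i - 2·2^i) = (-2)·2^i·(2 − 10) = (16)·2^i. Since 8 | h(i) by the inductive hypothesis, 8 | 10·h(i); and 8 | 16 since 16 = 8·2. Therefore 8 | h(i+1).
By the principle of mathematical induction, the result holds for all n ≥ 1.
Therefore the largest such d is 8.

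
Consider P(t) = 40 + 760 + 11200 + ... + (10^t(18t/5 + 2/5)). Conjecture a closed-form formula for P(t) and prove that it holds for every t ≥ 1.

P(t) = 4·10^t·t

We claim P(t) = 4·10^t·t for all t ≥ 1.
Base step (t = 1): P(1) = 40, and the closed form gives 40. They agree.
Inductive step: suppose the statement holds for some k ≥ 1, so P(k) = 4·10^k·k.
Then P(k+1) = P(k) + (10^k(36k + 40)) = (4·10^k·k) + (10^k(36k + 40)).
Simplifying, P(k+1) = 40·10^k(k + 1) = 4·10^(k+1)·(k+1),
which is the closed form with t = k+1.
This completes the induction.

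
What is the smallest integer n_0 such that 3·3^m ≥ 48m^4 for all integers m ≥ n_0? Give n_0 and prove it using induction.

n_0 = 12

At m = 11: 531441 < 702768, so the inequality fails and n_0 ≥ 12. We prove 3·3^m ≥ 48m^4 for all m ≥ 12.
Base step (m = 12): 3·3^m = 1594323 and 48m^4 = 995328, so 1594323 ≥ 995328.
Inductive step: suppose the statement holds for some k ≥ 12, so 3·3^k ≥ 48k^4.
Then 3·3^(k + 1) = 3·(3·3^k) ≥ 3·(48k^4).
Also, for k ≥ 12 we have 3·(48k^4) ≥ 48(k+1)^4, since 3 ≥ (1 + 1/k)^4 for all k ≥ 12.
Combining, 3·3^(k + 1) ≥ 48(k+1)^4.
By induction, the statement is established for all m ≥ 12.
Hence the smallest such n_0 is 12.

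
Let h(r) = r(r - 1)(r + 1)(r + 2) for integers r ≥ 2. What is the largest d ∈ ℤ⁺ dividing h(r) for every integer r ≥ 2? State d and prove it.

Computing the first values: h(2) = 24 and h(3) = 120; gcd(24, 120) = 24, so d ≤ 24.
We prove 24 | r(r - 1)(r + 1)(r + 2) for all r ≥ 2 by induction on r.
Base step (r = 2): h(2) = 24 = 24·(1), so 24 | h(2).
Inductive step: suppose the statement holds for some p ≥ 2, i.e. 24 | h(p). Then
h(p+1) − h(p) = p·(p+1)·(p+2)·(p+3) − (p-1)·p·(p+1)·(p+2) = p·(p+1)·(p+2)·[(p+3) − (p-1)] = 4·p·(p+1)·(p+2). The product of 3 consecutive integers is divisible by (3)! = 6, so h(p+1) − h(p) is divisible by 4·6 = 24. By the inductive hypothesis 24 | h(p), hence 24 | h(p+1).
By induction, the statement is established for all r ≥ 2.
Therefore the largest such d is 24.

d = 24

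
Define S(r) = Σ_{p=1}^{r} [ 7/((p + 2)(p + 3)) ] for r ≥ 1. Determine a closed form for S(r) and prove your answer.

We claim S(r) = 7r/(3(r + 3)) for all r ≥ 1.
Base step (r = 1): S(1) = 7/12, and the closed form gives 7/12. They agree.
Inductive step: suppose the statement holds for some p ≥ 1, so S(p) = 7p/(3(p + 3)).
Then S(p+1) = S(p) + (7/((p + 3)(p + 4))) = (7p/(3(p + 3))) + (7/((p + 3)(p + 4))).
Simplifying, S(p+1) = 7(p + 1)/(3(p + 4)) = 7(p+1)/(3((p+1) + 3)),
which is the closed form with r = p+1.
By the principle of mathematical induction, the result holds for all r ≥ 1.

S(r) = 7r/(3(r + 3))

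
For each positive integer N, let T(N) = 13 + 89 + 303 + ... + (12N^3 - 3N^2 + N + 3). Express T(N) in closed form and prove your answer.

We claim T(N) = N(3N^3 + 5N^2 + 2N + 3) for all N ≥ 1.
For the base case N = 1: T(1) = 13, and the closed form gives 13. They agree.
For the inductive step, assume it holds for an arbitrary i ≥ 1, so T(i) = i(3i^3 + 5i^2 + 2i + 3).
Then T(i+1) = T(i) + (12i^3 + 33i^2 + 31i + 13) = (i(3i^3 + 5i^2 + 2i + 3)) + (12i^3 + 33i^2 + 31i + 13).
Simplifying, T(i+1) = (i + 1)(3i^3 + 14i^2 + 21i + 13) = (i+1)(3(i+1)^3 + 5(i+1)^2 + 2(i+1) + 3),
which is the closed form with N = i+1.
By the principle of mathematical induction, the result holds for all N ≥ 1.

T(N) = N(3N^3 + 5N^2 + 2N + 3)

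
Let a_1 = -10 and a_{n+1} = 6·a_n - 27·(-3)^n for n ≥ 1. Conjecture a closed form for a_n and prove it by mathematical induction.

Computing the first terms: a_1 = -10, a_2 = 21, a_3 = -117. This suggests a_n = -(-3)^(n + 1) - 6^(n - 1).
Base case (n = 1): the formula gives -10 = -10 = a_1.
Inductive step: suppose the statement holds for some r ≥ 1, so a_r = -(-3)^(r + 1) - 6^(r - 1).
Then a_{r+1} = 6·a_r - 27·(-3)^r = 6·(-(-3)^(r + 1) - 6^(r - 1)) - 27·(-3)^r = -(-3)^(r + 2) - 6^r = -(-3)^((r+1) + 1) - 6^((r+1) - 1),
which is the claimed formula at n = r+1.
By the principle of mathematical induction, the result holds for all n ≥ 1.

a_n = -(-3)^(n + 1) - 6^(n - 1)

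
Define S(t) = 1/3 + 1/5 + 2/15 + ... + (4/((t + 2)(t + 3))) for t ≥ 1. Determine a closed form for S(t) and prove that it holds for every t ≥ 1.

We claim S(t) = 4t/(3(t + 3)) for all t ≥ 1.
Base case (t = 1): S(1) = 1/3, and the closed form gives 1/3. They agree.
For the inductive step, assume it holds for an arbitrary k ≥ 1, so S(k) = 4k/(3(k + 3)).
Then S(k+1) = S(k) + (4/((k + 3)(k + 4))) = (4k/(3(k + 3))) + (4/((k + 3)(k + 4))).
Simplifying, S(k+1) = 4(k + 1)/(3(k + 4)) = 4(k+1)/(3((k+1) + 3)),
which is the closed form with t = k+1.
This completes the induction.

S(t) = 4t/(3(t + 3))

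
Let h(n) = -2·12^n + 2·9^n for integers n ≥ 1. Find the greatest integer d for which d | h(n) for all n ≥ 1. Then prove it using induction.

d = 6

Computing the first values: h(1) = -6 and h(2) = -126; gcd(-6, -126) = 6, so d ≤ 6.
We prove 6 | -2·12^n + 2·9^n for all n ≥ 1 by induction on n.
Base step (n = 1): h(1) = -6 = 6·(-1), so 6 | h(1).
For the inductive step, assume it holds for an arbitrary i ≥ 1, i.e. 6 | h(i). Then
h(i+1) − 12·h(i) = (-2·12^(i+1) + 2·9^(i+1)) − 12·(-2·12^i + 2·9^i) = (2)·9^i·(9 − 12) = (-6)·9^i. Since 6 | h(i) by the inductive hypothesis, 6 | 12·h(i); and 6 | -6 since -6 = 6·-1. Therefore 6 | h(i+1).
By the principle of mathematical induction, the result holds for all n ≥ 1.
Therefore the largest such d is 6.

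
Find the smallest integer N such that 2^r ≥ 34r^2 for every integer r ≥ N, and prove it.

N = 13

At r = 12: 4096 < 4896, so the inequality fails and N ≥ 13. We prove 2^r ≥ 34r^2 for all r ≥ 13.
When r = 13: 2^r = 8192 and 34r^2 = 5746, so 8192 ≥ 5746.
For the inductive step, assume it holds for an arbitrary k ≥ 13, so 2^k ≥ 34k^2.
Then 2^(k + 1) = 2·(2^k) ≥ 2·(34k^2).
Also, for k ≥ 13 we have 2·(34k^2) ≥ 34(k+1)^2, since 2 ≥ (1 + 1/k)^2 for all k ≥ 13.
Combining, 2^(k + 1) ≥ 34(k+1)^2.
Hence, by induction on r, the claim holds for every r ≥ 13.
Hence the smallest such N is 13.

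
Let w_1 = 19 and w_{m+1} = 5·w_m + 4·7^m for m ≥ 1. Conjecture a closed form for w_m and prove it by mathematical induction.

w_m = 5^m + 2·7^m

Computing the first terms: w_1 = 19, w_2 = 123, w_3 = 811. This suggests w_m = 5^m + 2·7^m.
For the base case m = 1: the formula gives 19 = 19 = w_1.
Inductive step: assume the claim holds for m = i, so w_i = 5^i + 2·7^i.
Then w_{i+1} = 5·w_i + 4·7^i = 5·(5^i + 2·7^i) + 4·7^i = 5^(i + 1) + 2·7^(i + 1),
which is the claimed formula at m = i+1.
Hence, by induction on m, the claim holds for every m ≥ 1.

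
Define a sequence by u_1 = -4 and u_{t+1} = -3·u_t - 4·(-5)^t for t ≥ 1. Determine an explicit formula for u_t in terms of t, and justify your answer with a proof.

u_t = -2(-3)^t + 2(-5)^t

Computing the first terms: u_1 = -4, u_2 = 32, u_3 = -196. This suggests u_t = -2(-3)^t + 2(-5)^t.
For the base case t = 1: the formula gives -4 = -4 = u_1.
Suppose the result is true for t = i, so u_i = -2(-3)^i + 2(-5)^i.
Then u_{i+1} = -3·u_i - 4·(-5)^i = -3·(-2(-3)^i + 2(-5)^i) - 4·(-5)^i = -2(-3)^(i + 1) + 2(-5)^(i + 1),
which is the claimed formula at t = i+1.
This completes the induction.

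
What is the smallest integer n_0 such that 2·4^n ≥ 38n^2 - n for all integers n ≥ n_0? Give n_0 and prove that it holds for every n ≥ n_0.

At n = 4: 512 < 604, so the inequality fails and n_0 ≥ 5. We prove 2·4^n ≥ 38n^2 - n for all n ≥ 5.
For the base case n = 5: 2·4^n = 2048 and 38n^2 - n = 945, so 2048 ≥ 945.
Suppose the result is true for n = i, so 2·4^i ≥ 38i^2 - i.
Then 2·4^(i + 1) = 4·(2·4^i) ≥ 4·(38i^2 - i).
Also, for i ≥ 5 we have 4·(38i^2 - i) ≥ 38(i+1)^2 - (i+1), since 4·(38i^2 - i) − (38(i+1)^2 - (i+1)) = 114i^2 - 79i - 37, which is nonnegative for all i ≥ 5.
Combining, 2·4^(i + 1) ≥ 38(i+1)^2 - (i+1).
By induction, the statement is established for all n ≥ 5.
Hence the smallest such n_0 is 5.

n_0 = 5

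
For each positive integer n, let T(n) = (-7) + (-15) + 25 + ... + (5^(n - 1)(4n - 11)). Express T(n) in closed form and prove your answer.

We claim T(n) = 5^n(n - 3) + 3 for all n ≥ 1.
Base case (n = 1): T(1) = -7, and the closed form gives -7. They agree.
Inductive step: suppose the statement holds for some i ≥ 1, so T(i) = 5^i(i - 3) + 3.
Then T(i+1) = T(i) + (5^i(4i - 7)) = (5^i(i - 3) + 3) + (5^i(4i - 7)).
Simplifying, T(i+1) = 5·5^i·i - 10·5^i + 3 = 5^(i+1)((i+1) - 3) + 3,
which is the closed form with n = i+1.
By induction, the statement is established for all n ≥ 1.

T(n) = 5^n(n - 3) + 3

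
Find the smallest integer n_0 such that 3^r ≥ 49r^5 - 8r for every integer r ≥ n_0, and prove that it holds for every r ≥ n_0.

At r = 16: 43046721 < 51380096, so the inequality fails and n_0 ≥ 17. We prove 3^r ≥ 49r^5 - 8r for all r ≥ 17.
For the base case r = 17: 3^r = 129140163 and 49r^5 - 8r = 69572857, so 129140163 ≥ 69572857.
Suppose the result is true for r = k, so 3^k ≥ 49k^5 - 8k.
Then 3^(k + 1) = 3·(3^k) ≥ 3·(49k^5 - 8k).
Also, for k ≥ 17 we have 3·(49k^5 - 8k) ≥ 49(k+1)^5 - 8(k+1), since 3·(49k^5 - 8k) − (49(k+1)^5 - 8(k+1)) = 98k^5 - 245k^4 - 490k^3 - 490k^2 - 261k - 41, which is nonnegative for all k ≥ 17.
Combining, 3^(k + 1) ≥ 49(k+1)^5 - 8(k+1).
By induction, the statement is established for all r ≥ 17.
Hence the smallest such n_0 is 17.

n_0 = 17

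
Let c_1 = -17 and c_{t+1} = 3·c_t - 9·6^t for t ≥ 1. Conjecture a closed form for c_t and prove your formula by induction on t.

Computing the first terms: c_1 = -17, c_2 = -105, c_3 = -639. This suggests c_t = 3^(t - 1) - 3·6^t.
For the base case t = 1: the formula gives -17 = -17 = c_1.
Inductive step: assume the claim holds for t = k, so c_k = 3^(k - 1) - 3·6^k.
Then c_{k+1} = 3·c_k - 9·6^k = 3·(3^(k - 1) - 3·6^k) - 9·6^k = 3^k - 3·6^(k + 1) = 3^((k+1) - 1) - 3·6^(k+1),
which is the claimed formula at t = k+1.
Hence, by induction on t, the claim holds for every t ≥ 1.

c_t = 3^(t - 1) - 3·6^t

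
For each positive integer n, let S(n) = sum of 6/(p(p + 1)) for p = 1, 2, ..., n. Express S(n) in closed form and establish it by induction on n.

S(n) = 6n/(n + 1)

We claim S(n) = 6n/(n + 1) for all n ≥ 1.
Base step (n = 1): S(1) = 3, and the closed form gives 3. They agree.
For the inductive step, assume it holds for an arbitrary p ≥ 1, so S(p) = 6p/(p + 1).
Then S(p+1) = S(p) + (6/((p + 1)(p + 2))) = (6p/(p + 1)) + (6/((p + 1)(p + 2))).
Simplifying, S(p+1) = 6(p + 1)/(p + 2) = 6(p+1)/((p+1) + 1),
which is the closed form with n = p+1.
Hence, by induction on n, the claim holds for every n ≥ 1.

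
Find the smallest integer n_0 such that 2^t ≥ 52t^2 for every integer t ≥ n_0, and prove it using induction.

At t = 13: 8192 < 8788, so the inequality fails and n_0 ≥ 14. We prove 2^t ≥ 52t^2 for all t ≥ 14.
Base case (t = 14): 2^t = 16384 and 52t^2 = 10192, so 16384 ≥ 10192.
Inductive step: assume the claim holds for t = p, so 2^p ≥ 52p^2.
Then 2^(p + 1) = 2·(2^p) ≥ 2·(52p^2).
Also, for p ≥ 14 we have 2·(52p^2) ≥ 52(p+1)^2, since 2 ≥ (1 + 1/p)^2 for all p ≥ 14.
Combining, 2^(p + 1) ≥ 52(p+1)^2.
By the principle of mathematical induction, the result holds for all t ≥ 14.
Hence the smallest such n_0 is 14.

n_0 = 14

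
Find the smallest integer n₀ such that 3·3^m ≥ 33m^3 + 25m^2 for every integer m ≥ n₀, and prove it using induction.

n₀ = 8

At m = 7: 6561 < 12544, so the inequality fails and n₀ ≥ 8. We prove 3·3^m ≥ 33m^3 + 25m^2 for all m ≥ 8.
When m = 8: 3·3^m = 19683 and 33m^3 + 25m^2 = 18496, so 19683 ≥ 18496.
Inductive step: suppose the statement holds for some r ≥ 8, so 3·3^r ≥ 33r^3 + 25r^2.
Then 3·3^(r + 1) = 3·(3·3^r) ≥ 3·(33r^3 + 25r^2).
Also, for r ≥ 8 we have 3·(33r^3 + 25r^2) ≥ 33(r+1)^3 + 25(r+1)^2, since 3·(33r^3 + 25r^2) − (33(r+1)^3 + 25(r+1)^2) = 66r^3 - 49r^2 - 149r - 58, which is nonnegative for all r ≥ 8.
Combining, 3·3^(r + 1) ≥ 33(r+1)^3 + 25(r+1)^2.
By the principle of mathematical induction, the result holds for all m ≥ 8.
Hence the smallest such n₀ is 8.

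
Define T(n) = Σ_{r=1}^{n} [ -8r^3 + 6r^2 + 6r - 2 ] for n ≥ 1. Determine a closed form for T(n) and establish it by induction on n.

T(n) = -2n(n^3 + n^2 - 2n - 1)

We claim T(n) = -2n(n^3 + n^2 - 2n - 1) for all n ≥ 1.
When n = 1: T(1) = 2, and the closed form gives 2. They agree.
Suppose the result is true for n = r, so T(r) = 2r(-r^3 - r^2 + 2r + 1).
Then T(r+1) = T(r) + (-8r^3 - 18r^2 - 6r + 2) = (2r(-r^3 - r^2 + 2r + 1)) + (-8r^3 - 18r^2 - 6r + 2).
Simplifying, T(r+1) = -2(r + 1)(r^3 + 4r^2 + 3r - 1) = -2(r+1)((r+1)^3 + (r+1)^2 - 2(r+1) - 1),
which is the closed form with n = r+1.
By induction, the statement is established for all n ≥ 1.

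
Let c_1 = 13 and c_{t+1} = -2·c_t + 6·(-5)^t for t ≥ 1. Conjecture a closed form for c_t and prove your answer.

c_t = 3(-2)^(t - 1) - 2(-5)^t

Computing the first terms: c_1 = 13, c_2 = -56, c_3 = 262. This suggests c_t = 3(-2)^(t - 1) - 2(-5)^t.
Base step (t = 1): the formula gives 13 = 13 = c_1.
Suppose the result is true for t = r, so c_r = 3(-2)^(r - 1) - 2(-5)^r.
Then c_{r+1} = -2·c_r + 6·(-5)^r = -2·(3(-2)^(r - 1) - 2(-5)^r) + 6·(-5)^r = 3(-2)^r - 2(-5)^(r + 1) = 3(-2)^((r+1) - 1) - 2(-5)^(r+1),
which is the claimed formula at t = r+1.
By the principle of mathematical induction, the result holds for all t ≥ 1.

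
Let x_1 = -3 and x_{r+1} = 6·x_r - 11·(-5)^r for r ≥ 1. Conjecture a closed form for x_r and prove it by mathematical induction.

Computing the first terms: x_1 = -3, x_2 = 37, x_3 = -53. This suggests x_r = (-5)^r + 2·6^(r - 1).
For the base case r = 1: the formula gives -3 = -3 = x_1.
Inductive step: assume the claim holds for r = i, so x_i = (-5)^i + 2·6^(i - 1).
Then x_{i+1} = 6·x_i - 11·(-5)^i = 6·((-5)^i + 2·6^(i - 1)) - 11·(-5)^i = (-5)^(i + 1) + 2·6^i = (-5)^(i+1) + 2·6^((i+1) - 1),
which is the claimed formula at r = i+1.
Hence, by induction on r, the claim holds for every r ≥ 1.

x_r = (-5)^r + 2·6^(r - 1)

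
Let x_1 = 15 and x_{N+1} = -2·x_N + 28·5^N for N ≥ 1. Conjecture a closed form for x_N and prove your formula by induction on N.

Computing the first terms: x_1 = 15, x_2 = 110, x_3 = 480. This suggests x_N = -5(-2)^(N - 1) + 4·5^N.
For the base case N = 1: the formula gives 15 = 15 = x_1.
Inductive step: suppose the statement holds for some k ≥ 1, so x_k = -5(-2)^(k - 1) + 4·5^k.
Then x_{k+1} = -2·x_k + 28·5^k = -2·(-5(-2)^(k - 1) + 4·5^k) + 28·5^k = -5(-2)^k + 4·5^(k + 1) = -5(-2)^((k+1) - 1) + 4·5^(k+1),
which is the claimed formula at N = k+1.
By induction, the statement is established for all N ≥ 1.

x_N = -5(-2)^(N - 1) + 4·5^N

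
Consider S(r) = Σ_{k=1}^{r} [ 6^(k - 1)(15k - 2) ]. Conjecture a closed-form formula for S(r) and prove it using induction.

We claim S(r) = 6^r(3r - 1) + 1 for all r ≥ 1.
Base step (r = 1): S(1) = 13, and the closed form gives 13. They agree.
For the inductive step, assume it holds for an arbitrary k ≥ 1, so S(k) = 6^k(3k - 1) + 1.
Then S(k+1) = S(k) + (6^k(15k + 13)) = (6^k(3k - 1) + 1) + (6^k(15k + 13)).
Simplifying, S(k+1) = 18·6^k·k + 12·6^k + 1 = 6^(k+1)(3(k+1) - 1) + 1,
which is the closed form with r = k+1.
Hence, by induction on r, the claim holds for every r ≥ 1.

S(r) = 6^r(3r - 1) + 1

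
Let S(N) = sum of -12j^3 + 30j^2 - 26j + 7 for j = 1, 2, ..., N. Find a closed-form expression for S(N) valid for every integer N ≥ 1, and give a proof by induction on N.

We claim S(N) = -N(3N^3 - 4N^2 + N + 1) for all N ≥ 1.
Base case (N = 1): S(1) = -1, and the closed form gives -1. They agree.
For the inductive step, assume it holds for an arbitrary j ≥ 1, so S(j) = j(-3j^3 + 4j^2 - j - 1).
Then S(j+1) = S(j) + (-12j^3 - 6j^2 - 2j - 1) = (j(-3j^3 + 4j^2 - j - 1)) + (-12j^3 - 6j^2 - 2j - 1).
Simplifying, S(j+1) = -(j + 1)(3j^3 + 5j^2 + 2j + 1) = -(j+1)(3(j+1)^3 - 4(j+1)^2 + (j+1) + 1),
which is the closed form with N = j+1.
By induction, the statement is established for all N ≥ 1.

S(N) = -N(3N^3 - 4N^2 + N + 1)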